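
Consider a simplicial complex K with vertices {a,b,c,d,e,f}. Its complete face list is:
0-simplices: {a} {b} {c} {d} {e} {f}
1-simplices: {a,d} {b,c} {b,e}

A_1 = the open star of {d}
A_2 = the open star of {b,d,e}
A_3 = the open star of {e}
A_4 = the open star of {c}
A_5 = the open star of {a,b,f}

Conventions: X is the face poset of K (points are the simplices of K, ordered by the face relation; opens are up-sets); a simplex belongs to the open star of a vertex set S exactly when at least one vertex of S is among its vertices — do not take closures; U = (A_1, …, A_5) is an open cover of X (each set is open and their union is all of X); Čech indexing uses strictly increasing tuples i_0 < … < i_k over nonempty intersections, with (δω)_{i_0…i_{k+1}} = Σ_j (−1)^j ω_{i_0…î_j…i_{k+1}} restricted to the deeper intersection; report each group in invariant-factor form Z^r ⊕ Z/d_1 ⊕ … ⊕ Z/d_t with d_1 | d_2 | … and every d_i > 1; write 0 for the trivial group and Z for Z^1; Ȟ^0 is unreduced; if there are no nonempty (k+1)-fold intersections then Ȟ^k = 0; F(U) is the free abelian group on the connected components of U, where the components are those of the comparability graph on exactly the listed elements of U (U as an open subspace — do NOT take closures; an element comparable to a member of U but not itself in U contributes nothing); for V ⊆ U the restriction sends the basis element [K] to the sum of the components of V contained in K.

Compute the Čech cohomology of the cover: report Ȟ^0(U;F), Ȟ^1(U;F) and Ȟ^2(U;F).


Ȟ^0(U;F) ≅ Z^3, Ȟ^1(U;F) ≅ 0 and Ȟ^2(U;F) ≅ 0

cover nerve:
  A1={{d},{a,d}} A2={{b},{d},{e},{a,d},{b,c},{b,e}} A3={{e},{b,e}} A4={{c},{b,c}} A5={{a},{b},{f},{a,d},{b,c},{b,e}}
  A12={{d},{a,d}} A15={{a,d}} A23={{e},{b,e}} A24={{b,c}} A25={{b},{a,d},{b,c},{b,e}} A35={{b,e}} A45={{b,c}}
  A125={{a,d}} A235={{b,e}} A245={{b,c}}
components per intersection:
  A1: {{d},{a,d}}
  A2: {{b},{e},{b,c},{b,e}} {{d},{a,d}}
  A3: {{e},{b,e}}
  A4: {{c},{b,c}}
  A5: {{a},{a,d}} {{b},{b,c},{b,e}} {{f}}
  A12: {{d},{a,d}}
  A15: {{a,d}}
  A23: {{e},{b,e}}
  A24: {{b,c}}
  A25: {{b},{b,c},{b,e}} {{a,d}}
  A35: {{b,e}}
  A45: {{b,c}}
  A125: {{a,d}}
  A235: {{b,e}}
  A245: {{b,c}}
C dims 8,8,3; δ0: rk 5, SNF 1^5; δ1: rk 3, SNF 1^3
Ȟ^0: (8−5)−0=3 ⇒ Z^3
Ȟ^1: (8−3)−5=0 ⇒ 0
Ȟ^2: (3−0)−3=0 ⇒ 0


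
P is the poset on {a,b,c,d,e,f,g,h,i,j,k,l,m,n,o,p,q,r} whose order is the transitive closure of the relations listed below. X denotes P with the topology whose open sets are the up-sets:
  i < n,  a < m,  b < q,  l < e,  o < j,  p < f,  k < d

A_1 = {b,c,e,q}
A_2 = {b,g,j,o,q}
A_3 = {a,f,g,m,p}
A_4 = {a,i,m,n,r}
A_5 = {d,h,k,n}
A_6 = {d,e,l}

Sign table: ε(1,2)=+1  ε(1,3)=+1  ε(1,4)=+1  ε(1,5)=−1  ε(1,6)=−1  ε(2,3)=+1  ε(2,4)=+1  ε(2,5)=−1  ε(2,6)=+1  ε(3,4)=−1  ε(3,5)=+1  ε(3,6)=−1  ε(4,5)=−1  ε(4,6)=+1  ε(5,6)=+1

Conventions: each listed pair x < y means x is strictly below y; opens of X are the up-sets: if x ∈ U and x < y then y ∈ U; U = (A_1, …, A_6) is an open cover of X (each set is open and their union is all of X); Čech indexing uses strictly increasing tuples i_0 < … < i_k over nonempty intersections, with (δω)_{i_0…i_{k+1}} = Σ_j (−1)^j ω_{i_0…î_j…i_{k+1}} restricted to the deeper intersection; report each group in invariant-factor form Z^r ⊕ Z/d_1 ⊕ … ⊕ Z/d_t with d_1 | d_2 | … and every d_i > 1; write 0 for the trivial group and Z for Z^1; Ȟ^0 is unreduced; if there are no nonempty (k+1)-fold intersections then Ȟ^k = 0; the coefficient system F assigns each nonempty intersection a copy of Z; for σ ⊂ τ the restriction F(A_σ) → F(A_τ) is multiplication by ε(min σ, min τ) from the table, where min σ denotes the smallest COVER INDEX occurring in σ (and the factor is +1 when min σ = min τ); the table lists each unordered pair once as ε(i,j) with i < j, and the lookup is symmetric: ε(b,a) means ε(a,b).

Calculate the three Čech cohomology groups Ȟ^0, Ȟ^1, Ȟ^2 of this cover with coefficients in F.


Ȟ^0 = 0,  Ȟ^1 = Z/2,  Ȟ^2 = 0

nonempty overlaps:
  A12={b,q} A16={e} A23={g} A34={a,m} A45={n} A56={d}
C dims 6,6; δ0: rk 6, SNF 1^5·2
degree 0: 6−6−0 = 0 → Ȟ^0 ≅ 0
degree 1: 6−0−6 = 0 plus torsion [2] → Ȟ^1 ≅ Z/2
degree 2: 0−0−0 = 0 → Ȟ^2 ≅ 0


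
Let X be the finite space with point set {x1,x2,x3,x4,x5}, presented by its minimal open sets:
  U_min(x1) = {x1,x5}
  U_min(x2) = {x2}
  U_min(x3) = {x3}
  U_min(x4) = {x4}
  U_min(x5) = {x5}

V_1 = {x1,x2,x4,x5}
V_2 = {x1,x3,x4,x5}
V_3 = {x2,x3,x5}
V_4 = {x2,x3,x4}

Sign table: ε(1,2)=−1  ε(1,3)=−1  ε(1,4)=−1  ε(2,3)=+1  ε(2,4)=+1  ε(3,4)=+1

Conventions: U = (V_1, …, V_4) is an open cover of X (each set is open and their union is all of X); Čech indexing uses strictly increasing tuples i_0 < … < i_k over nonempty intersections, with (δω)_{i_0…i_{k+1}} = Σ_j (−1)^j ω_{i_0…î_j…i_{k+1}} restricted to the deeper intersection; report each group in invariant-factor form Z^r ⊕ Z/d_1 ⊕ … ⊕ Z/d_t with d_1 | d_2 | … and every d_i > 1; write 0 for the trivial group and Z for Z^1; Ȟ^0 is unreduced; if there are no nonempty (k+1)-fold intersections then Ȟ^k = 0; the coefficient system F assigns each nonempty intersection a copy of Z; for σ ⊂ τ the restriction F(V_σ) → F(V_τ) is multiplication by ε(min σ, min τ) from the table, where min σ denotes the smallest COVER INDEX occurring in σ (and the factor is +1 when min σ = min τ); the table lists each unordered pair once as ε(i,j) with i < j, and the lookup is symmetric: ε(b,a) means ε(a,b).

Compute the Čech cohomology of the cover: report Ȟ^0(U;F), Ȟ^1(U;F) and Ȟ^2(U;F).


Ȟ^0 = Z; Ȟ^1 = 0; Ȟ^2 = Z

nerve simplices:
  V12={x1,x4,x5} V13={x2,x5} V14={x2,x4} V23={x3,x5} V24={x3,x4} V34={x2,x3}
  V123={x5} V124={x4} V134={x2} V234={x3}
C dims 4,6,4; δ0: rk 3, SNF 1^3; δ1: rk 3, SNF 1^3
degree 0: 4−3−0 = 1 → Ȟ^0 ≅ Z
degree 1: 6−3−3 = 0 → Ȟ^1 ≅ 0
degree 2: 4−0−3 = 1 → Ȟ^2 ≅ Z


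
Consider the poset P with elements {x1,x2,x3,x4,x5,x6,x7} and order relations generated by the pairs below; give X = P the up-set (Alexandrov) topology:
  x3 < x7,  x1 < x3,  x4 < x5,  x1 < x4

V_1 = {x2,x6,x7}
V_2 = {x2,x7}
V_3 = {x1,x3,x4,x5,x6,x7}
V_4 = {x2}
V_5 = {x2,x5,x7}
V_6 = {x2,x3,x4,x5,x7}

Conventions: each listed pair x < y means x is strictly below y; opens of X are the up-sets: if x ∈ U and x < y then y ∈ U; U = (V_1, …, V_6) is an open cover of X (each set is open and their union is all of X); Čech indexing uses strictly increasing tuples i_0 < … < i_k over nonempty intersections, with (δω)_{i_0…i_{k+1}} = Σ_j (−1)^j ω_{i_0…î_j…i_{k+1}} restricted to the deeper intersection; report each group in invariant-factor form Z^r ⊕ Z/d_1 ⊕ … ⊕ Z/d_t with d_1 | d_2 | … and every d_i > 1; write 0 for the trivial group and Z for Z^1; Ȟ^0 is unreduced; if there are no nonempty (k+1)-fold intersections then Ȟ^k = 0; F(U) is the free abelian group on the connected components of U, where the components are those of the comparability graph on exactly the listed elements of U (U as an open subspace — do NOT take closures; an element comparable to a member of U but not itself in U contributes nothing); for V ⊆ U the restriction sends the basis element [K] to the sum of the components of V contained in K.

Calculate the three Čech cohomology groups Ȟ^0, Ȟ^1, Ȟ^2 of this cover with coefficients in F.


intersection data:
  V12={x2,x7} V13={x6,x7} V14={x2} V15={x2,x7} V16={x2,x7} V23={x7} V24={x2} V25={x2,x7} V26={x2,x7} V35={x5,x7} V36={x3,x4,x5,x7} V45={x2} V46={x2} V56={x2,x5,x7}
  V123={x7} V124={x2} V125={x2,x7} V126={x2,x7} V135={x7} V136={x7} V145={x2} V146={x2} V156={x2,x7} V235={x7} V236={x7} V245={x2} V246={x2} V256={x2,x7} V356={x5,x7} V456={x2}
  V1235={x7} V1236={x7} V1245={x2} V1246={x2} V1256={x2,x7} V1356={x7} V1456={x2} V2356={x7} V2456={x2}
  V12356={x7} V12456={x2}
components per intersection:
  V1: {x2} {x6} {x7}
  V2: {x2} {x7}
  V3: {x1,x3,x4,x5,x7} {x6}
  V4: {x2}
  V5: {x2} {x5} {x7}
  V6: {x2} {x3,x7} {x4,x5}
  V12: {x2} {x7}
  V13: {x6} {x7}
  V14: {x2}
  V15: {x2} {x7}
  V16: {x2} {x7}
  V23: {x7}
  V24: {x2}
  V25: {x2} {x7}
  V26: {x2} {x7}
  V35: {x5} {x7}
  V36: {x3,x7} {x4,x5}
  V45: {x2}
  V46: {x2}
  V56: {x2} {x5} {x7}
  V123: {x7}
  V124: {x2}
  V125: {x2} {x7}
  V126: {x2} {x7}
  V135: {x7}
  V136: {x7}
  V145: {x2}
  V146: {x2}
  V156: {x2} {x7}
  V235: {x7}
  V236: {x7}
  V245: {x2}
  V246: {x2}
  V256: {x2} {x7}
  V356: {x5} {x7}
  V456: {x2}
  V1235: {x7}
  V1236: {x7}
  V1245: {x2}
  V1246: {x2}
  V1256: {x2} {x7}
  V1356: {x7}
  V1456: {x2}
  V2356: {x7}
  V2456: {x2}
  V12356: {x7}
  V12456: {x2}
C dims 14,24,21,10; δ0: rk 11, SNF 1^11; δ1: rk 13, SNF 1^13; δ2: rk 8, SNF 1^8
Ȟ^0 = (14 − 11) − 0 = 3, so Ȟ^0 ≅ Z^3
Ȟ^1 = (24 − 13) − 11 = 0, so Ȟ^1 ≅ 0
Ȟ^2 = (21 − 8) − 13 = 0, so Ȟ^2 ≅ 0

Ȟ^0(U;F) ≅ Z^3, Ȟ^1(U;F) ≅ 0 and Ȟ^2(U;F) ≅ 0


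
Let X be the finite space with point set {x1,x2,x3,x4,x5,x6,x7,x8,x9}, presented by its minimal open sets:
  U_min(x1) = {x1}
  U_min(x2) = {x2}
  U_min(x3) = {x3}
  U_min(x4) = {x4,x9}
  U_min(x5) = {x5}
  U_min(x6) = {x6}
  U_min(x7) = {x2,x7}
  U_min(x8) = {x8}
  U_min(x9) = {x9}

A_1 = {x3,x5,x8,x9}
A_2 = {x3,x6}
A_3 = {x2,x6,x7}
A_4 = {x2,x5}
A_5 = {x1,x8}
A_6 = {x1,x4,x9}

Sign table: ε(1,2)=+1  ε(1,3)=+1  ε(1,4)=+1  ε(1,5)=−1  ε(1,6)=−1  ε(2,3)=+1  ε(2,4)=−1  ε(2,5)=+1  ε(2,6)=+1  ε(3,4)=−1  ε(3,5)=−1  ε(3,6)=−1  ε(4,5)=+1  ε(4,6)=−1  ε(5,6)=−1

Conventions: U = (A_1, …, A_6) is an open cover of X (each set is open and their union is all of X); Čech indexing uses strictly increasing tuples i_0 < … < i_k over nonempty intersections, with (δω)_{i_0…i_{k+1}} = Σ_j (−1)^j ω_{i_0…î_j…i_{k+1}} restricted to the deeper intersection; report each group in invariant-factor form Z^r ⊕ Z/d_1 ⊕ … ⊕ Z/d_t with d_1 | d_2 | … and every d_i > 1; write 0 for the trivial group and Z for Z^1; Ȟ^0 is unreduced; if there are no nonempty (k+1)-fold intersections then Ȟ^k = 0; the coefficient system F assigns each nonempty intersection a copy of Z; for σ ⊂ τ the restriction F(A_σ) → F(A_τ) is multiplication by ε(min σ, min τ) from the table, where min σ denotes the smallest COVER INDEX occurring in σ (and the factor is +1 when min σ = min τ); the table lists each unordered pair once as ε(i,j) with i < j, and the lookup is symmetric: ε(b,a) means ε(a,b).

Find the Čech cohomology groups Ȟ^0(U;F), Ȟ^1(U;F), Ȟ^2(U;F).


nonempty overlaps:
  A12={x3} A14={x5} A15={x8} A16={x9} A23={x6} A34={x2} A56={x1}
C dims 6,7; δ0: rk 6, SNF 1^5·2
degree 0: 6−6−0 = 0 → Ȟ^0 ≅ 0
degree 1: 7−0−6 = 1 plus torsion [2] → Ȟ^1 ≅ Z ⊕ Z/2
degree 2: 0−0−0 = 0 → Ȟ^2 ≅ 0

Ȟ^0(U;F) ≅ 0; Ȟ^1(U;F) ≅ Z ⊕ Z/2; Ȟ^2(U;F) ≅ 0


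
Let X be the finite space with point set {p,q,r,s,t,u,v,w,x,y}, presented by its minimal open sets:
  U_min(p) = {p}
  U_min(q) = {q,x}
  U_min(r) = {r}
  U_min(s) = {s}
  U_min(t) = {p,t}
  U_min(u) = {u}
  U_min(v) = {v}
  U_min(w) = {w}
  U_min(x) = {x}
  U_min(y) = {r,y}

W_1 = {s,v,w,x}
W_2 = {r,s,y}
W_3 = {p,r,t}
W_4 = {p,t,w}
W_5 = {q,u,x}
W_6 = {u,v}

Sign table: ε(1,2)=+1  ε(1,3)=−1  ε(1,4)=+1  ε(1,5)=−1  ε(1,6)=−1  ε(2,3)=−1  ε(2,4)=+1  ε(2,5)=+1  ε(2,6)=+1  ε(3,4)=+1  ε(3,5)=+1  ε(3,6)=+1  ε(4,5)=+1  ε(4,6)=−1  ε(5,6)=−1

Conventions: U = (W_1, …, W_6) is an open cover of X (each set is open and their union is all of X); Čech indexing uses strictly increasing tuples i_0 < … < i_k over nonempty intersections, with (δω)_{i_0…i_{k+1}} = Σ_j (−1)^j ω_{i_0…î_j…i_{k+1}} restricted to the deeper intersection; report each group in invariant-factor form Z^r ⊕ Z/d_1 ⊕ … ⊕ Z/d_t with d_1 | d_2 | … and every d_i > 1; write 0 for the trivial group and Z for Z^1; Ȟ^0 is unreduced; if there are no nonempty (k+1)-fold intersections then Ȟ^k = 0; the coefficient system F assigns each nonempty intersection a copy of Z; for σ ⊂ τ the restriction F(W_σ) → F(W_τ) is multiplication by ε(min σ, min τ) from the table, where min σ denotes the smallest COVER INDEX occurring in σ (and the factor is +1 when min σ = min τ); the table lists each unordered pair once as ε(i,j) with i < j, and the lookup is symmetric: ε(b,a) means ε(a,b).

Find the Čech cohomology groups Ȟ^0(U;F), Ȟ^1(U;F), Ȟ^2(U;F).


Ȟ^0 ≅ 0, Ȟ^1 ≅ Z ⊕ Z/2, Ȟ^2 ≅ 0

nerve of the cover:
  W12={s} W14={w} W15={x} W16={v} W23={r} W34={p,t} W56={u}
C dims 6,7; δ0: rk 6, SNF 1^5·2
Ȟ^0 = (6 − 6) − 0 = 0, so Ȟ^0 ≅ 0
Ȟ^1 = (7 − 0) − 6 = 1 plus torsion [2], so Ȟ^1 ≅ Z ⊕ Z/2
Ȟ^2 = (0 − 0) − 0 = 0, so Ȟ^2 ≅ 0


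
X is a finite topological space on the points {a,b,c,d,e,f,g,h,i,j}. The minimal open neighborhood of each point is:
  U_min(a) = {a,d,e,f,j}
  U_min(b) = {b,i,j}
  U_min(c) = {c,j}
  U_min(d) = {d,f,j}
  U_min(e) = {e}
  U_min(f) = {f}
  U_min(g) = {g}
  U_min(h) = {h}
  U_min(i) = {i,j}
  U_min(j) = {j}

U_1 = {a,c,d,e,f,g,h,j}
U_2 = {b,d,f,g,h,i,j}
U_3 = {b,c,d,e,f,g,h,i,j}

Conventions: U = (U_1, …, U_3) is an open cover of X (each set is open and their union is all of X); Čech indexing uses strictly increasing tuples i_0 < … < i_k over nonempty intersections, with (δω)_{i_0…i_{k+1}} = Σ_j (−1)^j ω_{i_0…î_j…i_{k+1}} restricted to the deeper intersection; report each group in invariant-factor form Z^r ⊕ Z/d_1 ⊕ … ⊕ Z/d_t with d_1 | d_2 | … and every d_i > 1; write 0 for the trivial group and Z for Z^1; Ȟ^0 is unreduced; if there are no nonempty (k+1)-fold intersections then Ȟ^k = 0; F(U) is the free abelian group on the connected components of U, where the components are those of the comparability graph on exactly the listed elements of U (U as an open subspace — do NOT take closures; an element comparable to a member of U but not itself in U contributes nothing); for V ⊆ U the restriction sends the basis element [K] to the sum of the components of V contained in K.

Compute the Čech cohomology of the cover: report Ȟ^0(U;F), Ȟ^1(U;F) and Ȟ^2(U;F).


Ȟ^0(U;F) ≅ Z^3, Ȟ^1(U;F) ≅ 0, Ȟ^2(U;F) ≅ 0

nerve of the cover:
  U12={d,f,g,h,j} U13={c,d,e,f,g,h,j} U23={b,d,f,g,h,i,j}
  U123={d,f,g,h,j}
components per intersection:
  U1: {a,c,d,e,f,j} {g} {h}
  U2: {b,d,f,i,j} {g} {h}
  U3: {b,c,d,f,i,j} {e} {g} {h}
  U12: {d,f,j} {g} {h}
  U13: {c,d,f,j} {e} {g} {h}
  U23: {b,d,f,i,j} {g} {h}
  U123: {d,f,j} {g} {h}
C dims 10,10,3; δ0: rk 7, SNF 1^7; δ1: rk 3, SNF 1^3
Ȟ^0 = (10 − 7) − 0 = 3, so Ȟ^0 ≅ Z^3
Ȟ^1 = (10 − 3) − 7 = 0, so Ȟ^1 ≅ 0
Ȟ^2 = (3 − 0) − 3 = 0, so Ȟ^2 ≅ 0


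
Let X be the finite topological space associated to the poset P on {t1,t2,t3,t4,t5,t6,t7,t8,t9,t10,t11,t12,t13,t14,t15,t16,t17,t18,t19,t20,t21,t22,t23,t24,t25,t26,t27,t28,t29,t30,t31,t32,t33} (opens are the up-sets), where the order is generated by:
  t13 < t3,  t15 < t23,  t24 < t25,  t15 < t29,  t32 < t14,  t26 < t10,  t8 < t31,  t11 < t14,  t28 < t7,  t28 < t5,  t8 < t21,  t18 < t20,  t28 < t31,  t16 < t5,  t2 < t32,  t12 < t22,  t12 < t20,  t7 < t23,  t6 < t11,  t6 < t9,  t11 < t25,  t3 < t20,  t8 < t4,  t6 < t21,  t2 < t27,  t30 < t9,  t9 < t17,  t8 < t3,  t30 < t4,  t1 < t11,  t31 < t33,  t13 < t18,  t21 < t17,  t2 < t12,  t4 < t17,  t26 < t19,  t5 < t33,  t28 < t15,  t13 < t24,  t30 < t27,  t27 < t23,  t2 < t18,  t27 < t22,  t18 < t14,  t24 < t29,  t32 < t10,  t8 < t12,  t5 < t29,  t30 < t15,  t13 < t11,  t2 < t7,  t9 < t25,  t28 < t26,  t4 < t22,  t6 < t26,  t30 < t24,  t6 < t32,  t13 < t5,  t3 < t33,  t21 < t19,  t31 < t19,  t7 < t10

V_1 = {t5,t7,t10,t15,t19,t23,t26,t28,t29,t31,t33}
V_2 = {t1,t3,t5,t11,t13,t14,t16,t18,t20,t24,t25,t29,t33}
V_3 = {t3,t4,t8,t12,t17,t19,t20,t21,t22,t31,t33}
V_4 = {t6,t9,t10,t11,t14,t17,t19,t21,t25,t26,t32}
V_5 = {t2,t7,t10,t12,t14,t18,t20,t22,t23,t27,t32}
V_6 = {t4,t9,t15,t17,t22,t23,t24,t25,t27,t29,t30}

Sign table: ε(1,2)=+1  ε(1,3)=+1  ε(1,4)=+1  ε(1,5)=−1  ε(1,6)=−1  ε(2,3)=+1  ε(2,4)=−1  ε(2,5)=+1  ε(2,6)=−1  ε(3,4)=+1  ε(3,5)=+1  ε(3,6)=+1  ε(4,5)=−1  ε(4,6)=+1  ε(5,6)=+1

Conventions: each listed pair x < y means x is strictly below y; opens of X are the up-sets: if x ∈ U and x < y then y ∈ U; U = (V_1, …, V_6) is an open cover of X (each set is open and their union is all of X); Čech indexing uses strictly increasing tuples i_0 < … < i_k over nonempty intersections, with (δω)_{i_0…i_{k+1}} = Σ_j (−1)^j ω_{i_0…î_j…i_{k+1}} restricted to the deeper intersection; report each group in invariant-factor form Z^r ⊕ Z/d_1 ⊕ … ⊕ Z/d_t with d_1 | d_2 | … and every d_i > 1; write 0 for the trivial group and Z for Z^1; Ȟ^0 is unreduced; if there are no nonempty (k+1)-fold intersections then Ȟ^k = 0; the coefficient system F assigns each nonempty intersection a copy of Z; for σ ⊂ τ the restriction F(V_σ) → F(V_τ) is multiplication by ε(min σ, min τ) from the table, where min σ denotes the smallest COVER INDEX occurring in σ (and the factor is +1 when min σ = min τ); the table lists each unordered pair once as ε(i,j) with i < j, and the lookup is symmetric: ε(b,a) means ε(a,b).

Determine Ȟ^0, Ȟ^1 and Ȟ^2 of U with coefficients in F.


nerve of the cover:
  V12={t5,t29,t33} V13={t19,t31,t33} V14={t10,t19,t26} V15={t7,t10,t23} V16={t15,t23,t29} V23={t3,t20,t33} V24={t11,t14,t25} V25={t14,t18,t20} V26={t24,t25,t29} V34={t17,t19,t21} V35={t12,t20,t22} V36={t4,t17,t22} V45={t10,t14,t32} V46={t9,t17,t25} V56={t22,t23,t27}
  V123={t33} V126={t29} V134={t19} V145={t10} V156={t23} V235={t20} V245={t14} V246={t25} V346={t17} V356={t22}
C dims 6,15,10; δ0: rk 6, SNF 1^5·2; δ1: rk 9, SNF 1^9
Ȟ^0 = (6 − 6) − 0 = 0, so Ȟ^0 ≅ 0
Ȟ^1 = (15 − 9) − 6 = 0 plus torsion [2], so Ȟ^1 ≅ Z/2
Ȟ^2 = (10 − 0) − 9 = 1, so Ȟ^2 ≅ Z

Ȟ^0 ≅ 0, Ȟ^1 ≅ Z/2 and Ȟ^2 ≅ Z


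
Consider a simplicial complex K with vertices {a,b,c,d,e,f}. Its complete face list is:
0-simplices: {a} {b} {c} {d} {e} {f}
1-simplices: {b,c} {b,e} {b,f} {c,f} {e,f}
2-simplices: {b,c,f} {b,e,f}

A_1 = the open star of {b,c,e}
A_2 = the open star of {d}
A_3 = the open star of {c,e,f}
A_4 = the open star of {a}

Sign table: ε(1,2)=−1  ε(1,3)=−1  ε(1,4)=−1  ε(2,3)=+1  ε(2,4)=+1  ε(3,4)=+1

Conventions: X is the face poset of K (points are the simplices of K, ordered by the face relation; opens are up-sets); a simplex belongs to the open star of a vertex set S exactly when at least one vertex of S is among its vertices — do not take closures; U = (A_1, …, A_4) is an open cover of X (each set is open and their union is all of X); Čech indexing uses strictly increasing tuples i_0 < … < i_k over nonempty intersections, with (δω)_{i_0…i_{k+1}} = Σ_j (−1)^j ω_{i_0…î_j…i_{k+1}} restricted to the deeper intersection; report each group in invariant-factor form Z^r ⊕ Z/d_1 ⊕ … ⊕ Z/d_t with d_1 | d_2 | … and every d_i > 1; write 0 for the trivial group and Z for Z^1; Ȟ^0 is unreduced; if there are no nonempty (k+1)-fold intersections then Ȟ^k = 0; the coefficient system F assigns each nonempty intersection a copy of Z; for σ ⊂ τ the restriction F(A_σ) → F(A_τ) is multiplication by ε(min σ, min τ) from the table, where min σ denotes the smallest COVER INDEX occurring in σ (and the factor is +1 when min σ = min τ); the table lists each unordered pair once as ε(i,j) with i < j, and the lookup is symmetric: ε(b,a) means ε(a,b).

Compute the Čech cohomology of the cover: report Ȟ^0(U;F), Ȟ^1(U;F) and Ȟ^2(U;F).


Ȟ^0 = Z^3,  Ȟ^1 = 0,  Ȟ^2 = 0

nonempty overlaps:
  A1={{b},{c},{e},{b,c},{b,e},{b,f},{c,f},{e,f},{b,c,f},{b,e,f}} A2={{d}} A3={{c},{e},{f},{b,c},{b,e},{b,f},{c,f},{e,f},{b,c,f},{b,e,f}} A4={{a}}
  A13={{c},{e},{b,c},{b,e},{b,f},{c,f},{e,f},{b,c,f},{b,e,f}}
C dims 4,1; δ0: rk 1, SNF 1^1
degree 0: 4−1−0 = 3 → Ȟ^0 ≅ Z^3
degree 1: 1−0−1 = 0 → Ȟ^1 ≅ 0
degree 2: 0−0−0 = 0 → Ȟ^2 ≅ 0


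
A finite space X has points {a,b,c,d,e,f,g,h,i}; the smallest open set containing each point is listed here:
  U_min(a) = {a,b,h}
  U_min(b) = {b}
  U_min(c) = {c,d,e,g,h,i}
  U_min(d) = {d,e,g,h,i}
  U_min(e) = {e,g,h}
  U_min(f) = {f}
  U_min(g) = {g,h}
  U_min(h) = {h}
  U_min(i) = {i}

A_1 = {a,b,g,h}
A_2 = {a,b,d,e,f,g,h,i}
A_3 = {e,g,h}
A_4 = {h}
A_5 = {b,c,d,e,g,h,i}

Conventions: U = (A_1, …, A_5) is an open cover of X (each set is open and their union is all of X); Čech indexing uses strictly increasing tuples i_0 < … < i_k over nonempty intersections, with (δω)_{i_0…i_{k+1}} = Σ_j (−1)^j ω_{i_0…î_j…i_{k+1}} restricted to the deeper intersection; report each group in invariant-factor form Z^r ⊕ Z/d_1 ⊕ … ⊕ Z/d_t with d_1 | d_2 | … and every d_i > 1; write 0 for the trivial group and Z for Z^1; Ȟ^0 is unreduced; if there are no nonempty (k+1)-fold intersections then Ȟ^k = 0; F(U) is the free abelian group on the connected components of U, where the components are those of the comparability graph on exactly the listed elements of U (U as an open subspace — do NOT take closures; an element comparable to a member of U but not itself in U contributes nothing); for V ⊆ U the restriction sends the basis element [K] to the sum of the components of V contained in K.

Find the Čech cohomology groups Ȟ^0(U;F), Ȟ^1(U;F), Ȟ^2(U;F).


nonempty intersections:
  A12={a,b,g,h} A13={g,h} A14={h} A15={b,g,h} A23={e,g,h} A24={h} A25={b,d,e,g,h,i} A34={h} A35={e,g,h} A45={h}
  A123={g,h} A124={h} A125={b,g,h} A134={h} A135={g,h} A145={h} A234={h} A235={e,g,h} A245={h} A345={h}
  A1234={h} A1235={g,h} A1245={h} A1345={h} A2345={h}
  A12345={h}
components per intersection:
  A1: {a,b,g,h}
  A2: {a,b,d,e,g,h,i} {f}
  A3: {e,g,h}
  A4: {h}
  A5: {b} {c,d,e,g,h,i}
  A12: {a,b,g,h}
  A13: {g,h}
  A14: {h}
  A15: {b} {g,h}
  A23: {e,g,h}
  A24: {h}
  A25: {b} {d,e,g,h,i}
  A34: {h}
  A35: {e,g,h}
  A45: {h}
  A123: {g,h}
  A124: {h}
  A125: {b} {g,h}
  A134: {h}
  A135: {g,h}
  A145: {h}
  A234: {h}
  A235: {e,g,h}
  A245: {h}
  A345: {h}
  A1234: {h}
  A1235: {g,h}
  A1245: {h}
  A1345: {h}
  A2345: {h}
  A12345: {h}
C dims 7,12,11,5; δ0: rk 5, SNF 1^5; δ1: rk 7, SNF 1^7; δ2: rk 4, SNF 1^4
Ȟ^0: (7−5)−0=2 ⇒ Z^2
Ȟ^1: (12−7)−5=0 ⇒ 0
Ȟ^2: (11−4)−7=0 ⇒ 0

Ȟ^0 ≅ Z^2, Ȟ^1 ≅ 0 and Ȟ^2 ≅ 0


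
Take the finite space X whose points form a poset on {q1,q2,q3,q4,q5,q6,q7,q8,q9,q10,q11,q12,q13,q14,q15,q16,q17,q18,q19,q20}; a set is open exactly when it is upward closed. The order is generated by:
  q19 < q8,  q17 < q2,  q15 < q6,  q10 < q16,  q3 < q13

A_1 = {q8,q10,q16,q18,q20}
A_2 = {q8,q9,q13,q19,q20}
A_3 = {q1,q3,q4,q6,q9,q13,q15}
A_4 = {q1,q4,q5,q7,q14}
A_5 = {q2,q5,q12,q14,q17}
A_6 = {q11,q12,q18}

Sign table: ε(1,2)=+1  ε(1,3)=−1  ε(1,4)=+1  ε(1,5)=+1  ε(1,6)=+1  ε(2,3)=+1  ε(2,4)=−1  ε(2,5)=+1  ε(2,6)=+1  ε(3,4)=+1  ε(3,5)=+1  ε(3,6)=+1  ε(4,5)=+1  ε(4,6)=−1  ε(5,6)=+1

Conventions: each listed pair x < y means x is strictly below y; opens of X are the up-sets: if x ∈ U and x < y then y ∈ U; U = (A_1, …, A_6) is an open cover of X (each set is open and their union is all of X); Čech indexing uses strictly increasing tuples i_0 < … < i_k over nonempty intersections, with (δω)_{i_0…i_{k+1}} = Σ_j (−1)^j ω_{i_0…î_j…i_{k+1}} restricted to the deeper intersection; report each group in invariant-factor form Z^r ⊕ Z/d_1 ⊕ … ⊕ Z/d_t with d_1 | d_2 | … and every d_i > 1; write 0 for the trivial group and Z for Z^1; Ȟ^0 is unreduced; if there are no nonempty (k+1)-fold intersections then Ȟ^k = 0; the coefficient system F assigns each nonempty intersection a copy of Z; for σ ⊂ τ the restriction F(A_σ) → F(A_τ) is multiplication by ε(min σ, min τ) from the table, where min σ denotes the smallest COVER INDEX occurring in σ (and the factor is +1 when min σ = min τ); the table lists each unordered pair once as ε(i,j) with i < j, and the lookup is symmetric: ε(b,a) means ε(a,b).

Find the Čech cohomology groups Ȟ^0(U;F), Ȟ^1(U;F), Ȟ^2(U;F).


cover nerve:
  A12={q8,q20} A16={q18} A23={q9,q13} A34={q1,q4} A45={q5,q14} A56={q12}
C dims 6,6; δ0: rk 5, SNF 1^5
Ȟ^0: (6−5)−0=1 ⇒ Z
Ȟ^1: (6−0)−5=1 ⇒ Z
Ȟ^2: (0−0)−0=0 ⇒ 0

Ȟ^0 = Z, Ȟ^1 = Z and Ȟ^2 = 0


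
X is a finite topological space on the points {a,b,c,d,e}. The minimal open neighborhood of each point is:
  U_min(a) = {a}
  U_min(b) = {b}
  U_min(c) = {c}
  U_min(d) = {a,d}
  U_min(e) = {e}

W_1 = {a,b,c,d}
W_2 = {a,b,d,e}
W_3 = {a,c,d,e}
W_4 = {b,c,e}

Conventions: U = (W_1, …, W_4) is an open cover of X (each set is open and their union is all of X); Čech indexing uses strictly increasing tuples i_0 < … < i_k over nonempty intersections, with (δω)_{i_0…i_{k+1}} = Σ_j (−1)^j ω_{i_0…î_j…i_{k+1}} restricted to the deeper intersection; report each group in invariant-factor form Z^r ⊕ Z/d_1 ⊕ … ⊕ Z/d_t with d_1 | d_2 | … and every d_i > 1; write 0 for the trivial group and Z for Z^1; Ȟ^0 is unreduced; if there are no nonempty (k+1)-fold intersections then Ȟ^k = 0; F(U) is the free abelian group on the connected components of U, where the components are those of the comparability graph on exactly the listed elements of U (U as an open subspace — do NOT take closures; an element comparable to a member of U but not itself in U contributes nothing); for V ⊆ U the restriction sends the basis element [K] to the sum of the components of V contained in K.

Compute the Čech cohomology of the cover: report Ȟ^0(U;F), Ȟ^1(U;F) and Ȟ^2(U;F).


nonempty intersections:
  W12={a,b,d} W13={a,c,d} W14={b,c} W23={a,d,e} W24={b,e} W34={c,e}
  W123={a,d} W124={b} W134={c} W234={e}
components per intersection:
  W1: {a,d} {b} {c}
  W2: {a,d} {b} {e}
  W3: {a,d} {c} {e}
  W4: {b} {c} {e}
  W12: {a,d} {b}
  W13: {a,d} {c}
  W14: {b} {c}
  W23: {a,d} {e}
  W24: {b} {e}
  W34: {c} {e}
  W123: {a,d}
  W124: {b}
  W134: {c}
  W234: {e}
C dims 12,12,4; δ0: rk 8, SNF 1^8; δ1: rk 4, SNF 1^4
Ȟ^0: (12−8)−0=4 ⇒ Z^4
Ȟ^1: (12−4)−8=0 ⇒ 0
Ȟ^2: (4−0)−4=0 ⇒ 0

Ȟ^0 ≅ Z^4, Ȟ^1 ≅ 0, Ȟ^2 ≅ 0


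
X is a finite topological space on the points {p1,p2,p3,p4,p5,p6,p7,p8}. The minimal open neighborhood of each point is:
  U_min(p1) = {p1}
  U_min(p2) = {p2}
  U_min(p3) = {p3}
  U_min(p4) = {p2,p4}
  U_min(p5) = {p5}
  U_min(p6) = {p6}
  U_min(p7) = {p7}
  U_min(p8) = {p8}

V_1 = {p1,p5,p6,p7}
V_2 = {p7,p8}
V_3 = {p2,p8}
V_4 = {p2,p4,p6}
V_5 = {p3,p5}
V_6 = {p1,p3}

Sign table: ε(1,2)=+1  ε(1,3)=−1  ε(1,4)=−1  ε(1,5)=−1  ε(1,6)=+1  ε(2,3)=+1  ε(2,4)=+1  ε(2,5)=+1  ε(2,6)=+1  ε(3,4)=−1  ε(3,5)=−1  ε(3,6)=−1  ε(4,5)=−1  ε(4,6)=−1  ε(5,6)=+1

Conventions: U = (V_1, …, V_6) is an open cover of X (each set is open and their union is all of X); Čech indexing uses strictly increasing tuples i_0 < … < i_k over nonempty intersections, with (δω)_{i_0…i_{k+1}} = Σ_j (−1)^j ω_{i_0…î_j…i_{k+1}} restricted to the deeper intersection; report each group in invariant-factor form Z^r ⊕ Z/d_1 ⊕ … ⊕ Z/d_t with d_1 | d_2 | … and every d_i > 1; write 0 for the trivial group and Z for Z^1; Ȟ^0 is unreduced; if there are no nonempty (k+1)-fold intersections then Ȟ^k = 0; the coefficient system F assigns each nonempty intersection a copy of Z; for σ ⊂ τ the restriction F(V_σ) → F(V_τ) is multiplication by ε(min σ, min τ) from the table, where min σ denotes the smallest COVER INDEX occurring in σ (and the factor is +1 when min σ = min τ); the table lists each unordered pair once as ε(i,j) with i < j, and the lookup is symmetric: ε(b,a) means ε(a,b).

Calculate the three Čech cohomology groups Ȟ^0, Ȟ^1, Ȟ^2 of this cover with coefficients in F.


nerve simplices:
  V12={p7} V14={p6} V15={p5} V16={p1} V23={p8} V34={p2} V56={p3}
C dims 6,7; δ0: rk 6, SNF 1^5·2
degree 0: 6−6−0 = 0 → Ȟ^0 ≅ 0
degree 1: 7−0−6 = 1 plus torsion [2] → Ȟ^1 ≅ Z ⊕ Z/2
degree 2: 0−0−0 = 0 → Ȟ^2 ≅ 0

Ȟ^0 = 0, Ȟ^1 = Z ⊕ Z/2 and Ȟ^2 = 0


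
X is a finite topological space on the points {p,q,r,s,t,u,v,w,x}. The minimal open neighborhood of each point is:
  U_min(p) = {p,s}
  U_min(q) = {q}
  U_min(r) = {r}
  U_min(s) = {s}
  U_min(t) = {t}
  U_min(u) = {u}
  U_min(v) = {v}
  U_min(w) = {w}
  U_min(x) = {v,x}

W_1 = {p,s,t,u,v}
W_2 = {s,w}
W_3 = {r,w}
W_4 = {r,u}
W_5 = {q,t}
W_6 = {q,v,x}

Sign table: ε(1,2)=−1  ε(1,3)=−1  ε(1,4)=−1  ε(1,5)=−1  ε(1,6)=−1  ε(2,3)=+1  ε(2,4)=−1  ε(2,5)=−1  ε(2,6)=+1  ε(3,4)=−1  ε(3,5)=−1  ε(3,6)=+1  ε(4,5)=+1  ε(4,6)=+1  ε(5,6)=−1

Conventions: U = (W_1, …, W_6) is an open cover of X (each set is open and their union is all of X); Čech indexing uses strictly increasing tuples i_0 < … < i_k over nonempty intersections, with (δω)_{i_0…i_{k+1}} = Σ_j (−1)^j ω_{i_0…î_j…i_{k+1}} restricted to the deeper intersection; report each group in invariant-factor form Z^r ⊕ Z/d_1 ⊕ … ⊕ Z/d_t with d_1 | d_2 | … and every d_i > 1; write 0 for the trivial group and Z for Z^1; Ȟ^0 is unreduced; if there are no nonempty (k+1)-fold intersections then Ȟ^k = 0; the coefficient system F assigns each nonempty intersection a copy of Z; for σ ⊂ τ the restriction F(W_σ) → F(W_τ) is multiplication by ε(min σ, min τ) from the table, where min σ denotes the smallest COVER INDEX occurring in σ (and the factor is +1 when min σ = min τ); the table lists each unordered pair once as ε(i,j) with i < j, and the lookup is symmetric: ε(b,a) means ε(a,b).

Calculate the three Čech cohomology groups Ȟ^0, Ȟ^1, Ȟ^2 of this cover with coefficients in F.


nerve simplices:
  W12={s} W14={u} W15={t} W16={v} W23={w} W34={r} W56={q}
C dims 6,7; δ0: rk 6, SNF 1^5·2
degree 0: 6−6−0 = 0 → Ȟ^0 ≅ 0
degree 1: 7−0−6 = 1 plus torsion [2] → Ȟ^1 ≅ Z ⊕ Z/2
degree 2: 0−0−0 = 0 → Ȟ^2 ≅ 0

Ȟ^0(U;F) ≅ 0; Ȟ^1(U;F) ≅ Z ⊕ Z/2; Ȟ^2(U;F) ≅ 0


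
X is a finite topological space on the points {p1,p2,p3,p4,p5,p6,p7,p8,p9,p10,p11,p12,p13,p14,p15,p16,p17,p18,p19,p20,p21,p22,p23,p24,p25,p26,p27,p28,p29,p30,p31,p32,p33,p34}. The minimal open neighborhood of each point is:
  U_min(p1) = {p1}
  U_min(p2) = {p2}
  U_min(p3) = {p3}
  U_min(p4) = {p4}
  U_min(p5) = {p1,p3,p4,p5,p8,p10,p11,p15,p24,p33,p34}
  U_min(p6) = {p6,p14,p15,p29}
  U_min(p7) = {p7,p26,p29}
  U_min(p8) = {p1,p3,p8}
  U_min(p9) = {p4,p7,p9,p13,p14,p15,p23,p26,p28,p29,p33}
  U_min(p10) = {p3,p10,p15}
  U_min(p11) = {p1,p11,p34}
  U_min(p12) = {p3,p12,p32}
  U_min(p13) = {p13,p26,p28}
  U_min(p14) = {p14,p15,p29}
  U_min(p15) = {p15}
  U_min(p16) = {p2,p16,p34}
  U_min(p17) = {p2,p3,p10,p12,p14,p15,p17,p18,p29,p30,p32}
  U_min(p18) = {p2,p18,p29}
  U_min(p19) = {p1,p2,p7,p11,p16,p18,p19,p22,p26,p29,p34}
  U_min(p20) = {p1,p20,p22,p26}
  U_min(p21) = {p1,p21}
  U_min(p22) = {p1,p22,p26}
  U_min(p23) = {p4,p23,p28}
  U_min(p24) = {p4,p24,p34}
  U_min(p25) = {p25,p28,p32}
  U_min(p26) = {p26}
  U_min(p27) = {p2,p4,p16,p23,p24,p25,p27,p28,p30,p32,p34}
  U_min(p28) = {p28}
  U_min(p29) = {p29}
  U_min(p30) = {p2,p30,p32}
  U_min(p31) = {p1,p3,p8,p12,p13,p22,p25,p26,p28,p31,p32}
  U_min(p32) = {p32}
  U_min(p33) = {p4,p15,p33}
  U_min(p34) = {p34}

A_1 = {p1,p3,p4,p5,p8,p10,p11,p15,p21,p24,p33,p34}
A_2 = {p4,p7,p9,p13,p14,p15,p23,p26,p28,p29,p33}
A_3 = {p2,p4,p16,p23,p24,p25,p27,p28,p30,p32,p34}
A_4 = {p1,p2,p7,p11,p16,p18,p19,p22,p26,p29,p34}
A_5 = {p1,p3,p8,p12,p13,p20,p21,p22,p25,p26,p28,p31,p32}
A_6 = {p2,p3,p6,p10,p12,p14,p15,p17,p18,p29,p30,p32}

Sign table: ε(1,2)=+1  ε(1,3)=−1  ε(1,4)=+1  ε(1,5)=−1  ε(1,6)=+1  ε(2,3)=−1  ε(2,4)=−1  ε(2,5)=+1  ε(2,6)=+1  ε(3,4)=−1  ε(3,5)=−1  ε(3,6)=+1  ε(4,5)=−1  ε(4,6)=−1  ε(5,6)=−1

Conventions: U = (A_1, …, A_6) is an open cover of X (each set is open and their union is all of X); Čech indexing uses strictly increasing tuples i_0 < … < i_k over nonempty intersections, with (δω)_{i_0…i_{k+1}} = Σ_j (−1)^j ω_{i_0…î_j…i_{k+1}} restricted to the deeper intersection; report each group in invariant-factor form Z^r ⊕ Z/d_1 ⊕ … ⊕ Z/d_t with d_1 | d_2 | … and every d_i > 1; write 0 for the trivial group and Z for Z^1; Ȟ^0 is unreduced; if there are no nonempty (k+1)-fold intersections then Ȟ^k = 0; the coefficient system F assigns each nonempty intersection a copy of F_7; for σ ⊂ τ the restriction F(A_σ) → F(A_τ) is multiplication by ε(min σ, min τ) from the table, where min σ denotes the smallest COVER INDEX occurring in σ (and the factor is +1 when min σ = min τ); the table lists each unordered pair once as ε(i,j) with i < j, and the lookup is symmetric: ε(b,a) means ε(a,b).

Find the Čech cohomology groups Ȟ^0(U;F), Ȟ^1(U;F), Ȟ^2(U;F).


Ȟ^0(U;F) ≅ 0, Ȟ^1(U;F) ≅ 0 and Ȟ^2(U;F) ≅ Z/7

cover nerve:
  A12={p4,p15,p33} A13={p4,p24,p34} A14={p1,p11,p34} A15={p1,p3,p8,p21} A16={p3,p10,p15} A23={p4,p23,p28} A24={p7,p26,p29} A25={p13,p26,p28} A26={p14,p15,p29} A34={p2,p16,p34} A35={p25,p28,p32} A36={p2,p30,p32} A45={p1,p22,p26} A46={p2,p18,p29} A56={p3,p12,p32}
  A123={p4} A126={p15} A134={p34} A145={p1} A156={p3} A235={p28} A245={p26} A246={p29} A346={p2} A356={p32}
C dims 6,15,10; δ0: rk_F7 6; δ1: rk_F7 9
Ȟ^0: (6−6)−0=0 ⇒ 0
Ȟ^1: (15−9)−6=0 ⇒ 0
Ȟ^2: (10−0)−9=1 ⇒ Z/7


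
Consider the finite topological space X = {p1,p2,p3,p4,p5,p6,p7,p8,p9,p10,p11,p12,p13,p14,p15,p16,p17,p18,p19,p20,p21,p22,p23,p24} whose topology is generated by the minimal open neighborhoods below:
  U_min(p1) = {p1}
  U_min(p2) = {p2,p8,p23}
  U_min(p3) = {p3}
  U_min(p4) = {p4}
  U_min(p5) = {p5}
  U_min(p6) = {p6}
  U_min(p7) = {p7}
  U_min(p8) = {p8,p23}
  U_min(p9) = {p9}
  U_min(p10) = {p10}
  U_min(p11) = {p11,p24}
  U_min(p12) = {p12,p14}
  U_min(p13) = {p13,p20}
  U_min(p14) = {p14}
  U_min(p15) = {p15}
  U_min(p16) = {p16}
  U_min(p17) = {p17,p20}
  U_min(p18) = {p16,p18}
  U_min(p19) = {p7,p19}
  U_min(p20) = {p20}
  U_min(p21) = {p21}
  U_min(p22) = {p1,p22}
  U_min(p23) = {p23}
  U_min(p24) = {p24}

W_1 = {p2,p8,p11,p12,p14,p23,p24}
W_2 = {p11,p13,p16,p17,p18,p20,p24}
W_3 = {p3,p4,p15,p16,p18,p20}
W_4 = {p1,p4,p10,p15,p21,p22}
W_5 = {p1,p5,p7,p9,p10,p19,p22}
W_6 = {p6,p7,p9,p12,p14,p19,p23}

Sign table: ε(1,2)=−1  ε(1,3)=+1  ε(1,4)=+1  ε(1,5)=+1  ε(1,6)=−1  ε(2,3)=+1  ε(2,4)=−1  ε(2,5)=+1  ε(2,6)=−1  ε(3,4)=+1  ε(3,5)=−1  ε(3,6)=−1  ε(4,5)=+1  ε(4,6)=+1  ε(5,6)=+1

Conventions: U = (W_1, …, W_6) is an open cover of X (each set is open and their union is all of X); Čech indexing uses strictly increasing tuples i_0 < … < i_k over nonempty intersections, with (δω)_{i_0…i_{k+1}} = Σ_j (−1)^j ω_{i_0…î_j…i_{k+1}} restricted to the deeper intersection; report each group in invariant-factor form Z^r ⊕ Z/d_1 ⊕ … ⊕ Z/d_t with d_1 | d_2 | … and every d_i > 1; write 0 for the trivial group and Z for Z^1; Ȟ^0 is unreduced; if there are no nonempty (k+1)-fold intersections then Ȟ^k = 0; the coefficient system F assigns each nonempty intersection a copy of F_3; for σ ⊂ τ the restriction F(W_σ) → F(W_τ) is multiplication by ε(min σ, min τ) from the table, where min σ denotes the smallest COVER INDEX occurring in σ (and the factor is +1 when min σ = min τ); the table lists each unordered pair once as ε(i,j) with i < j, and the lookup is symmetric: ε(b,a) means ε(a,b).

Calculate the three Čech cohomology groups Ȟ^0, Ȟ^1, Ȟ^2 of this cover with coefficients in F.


nonempty overlaps:
  W12={p11,p24} W16={p12,p14,p23} W23={p16,p18,p20} W34={p4,p15} W45={p1,p10,p22} W56={p7,p9,p19}
C dims 6,6; δ0: rk_F3 5
degree 0: 6−5−0 = 1 → Ȟ^0 ≅ Z/3
degree 1: 6−0−5 = 1 → Ȟ^1 ≅ Z/3
degree 2: 0−0−0 = 0 → Ȟ^2 ≅ 0

Ȟ^0 ≅ Z/3,  Ȟ^1 ≅ Z/3,  Ȟ^2 ≅ 0


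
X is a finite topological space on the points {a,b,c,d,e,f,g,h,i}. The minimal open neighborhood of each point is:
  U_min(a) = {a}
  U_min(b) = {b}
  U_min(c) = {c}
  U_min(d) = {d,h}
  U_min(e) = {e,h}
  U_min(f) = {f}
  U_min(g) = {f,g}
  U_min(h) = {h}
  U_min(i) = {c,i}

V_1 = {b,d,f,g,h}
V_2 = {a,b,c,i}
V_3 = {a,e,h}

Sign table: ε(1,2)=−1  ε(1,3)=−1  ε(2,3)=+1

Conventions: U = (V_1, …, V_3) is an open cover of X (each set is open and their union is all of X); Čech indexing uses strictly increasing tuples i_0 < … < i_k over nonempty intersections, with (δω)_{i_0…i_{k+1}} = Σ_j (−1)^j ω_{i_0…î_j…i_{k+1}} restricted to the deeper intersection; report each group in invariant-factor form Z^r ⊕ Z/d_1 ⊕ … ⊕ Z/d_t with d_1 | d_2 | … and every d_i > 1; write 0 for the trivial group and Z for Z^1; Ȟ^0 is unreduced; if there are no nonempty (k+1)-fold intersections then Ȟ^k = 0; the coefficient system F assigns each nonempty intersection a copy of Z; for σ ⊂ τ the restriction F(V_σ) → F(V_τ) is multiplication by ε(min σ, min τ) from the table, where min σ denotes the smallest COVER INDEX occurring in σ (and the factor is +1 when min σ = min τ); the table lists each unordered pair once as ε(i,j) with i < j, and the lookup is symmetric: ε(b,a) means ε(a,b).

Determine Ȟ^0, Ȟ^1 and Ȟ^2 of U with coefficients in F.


Ȟ^0(U;F) ≅ Z,  Ȟ^1(U;F) ≅ Z,  Ȟ^2(U;F) ≅ 0

nerve simplices:
  V12={b} V13={h} V23={a}
C dims 3,3; δ0: rk 2, SNF 1^2
degree 0: 3−2−0 = 1 → Ȟ^0 ≅ Z
degree 1: 3−0−2 = 1 → Ȟ^1 ≅ Z
degree 2: 0−0−0 = 0 → Ȟ^2 ≅ 0


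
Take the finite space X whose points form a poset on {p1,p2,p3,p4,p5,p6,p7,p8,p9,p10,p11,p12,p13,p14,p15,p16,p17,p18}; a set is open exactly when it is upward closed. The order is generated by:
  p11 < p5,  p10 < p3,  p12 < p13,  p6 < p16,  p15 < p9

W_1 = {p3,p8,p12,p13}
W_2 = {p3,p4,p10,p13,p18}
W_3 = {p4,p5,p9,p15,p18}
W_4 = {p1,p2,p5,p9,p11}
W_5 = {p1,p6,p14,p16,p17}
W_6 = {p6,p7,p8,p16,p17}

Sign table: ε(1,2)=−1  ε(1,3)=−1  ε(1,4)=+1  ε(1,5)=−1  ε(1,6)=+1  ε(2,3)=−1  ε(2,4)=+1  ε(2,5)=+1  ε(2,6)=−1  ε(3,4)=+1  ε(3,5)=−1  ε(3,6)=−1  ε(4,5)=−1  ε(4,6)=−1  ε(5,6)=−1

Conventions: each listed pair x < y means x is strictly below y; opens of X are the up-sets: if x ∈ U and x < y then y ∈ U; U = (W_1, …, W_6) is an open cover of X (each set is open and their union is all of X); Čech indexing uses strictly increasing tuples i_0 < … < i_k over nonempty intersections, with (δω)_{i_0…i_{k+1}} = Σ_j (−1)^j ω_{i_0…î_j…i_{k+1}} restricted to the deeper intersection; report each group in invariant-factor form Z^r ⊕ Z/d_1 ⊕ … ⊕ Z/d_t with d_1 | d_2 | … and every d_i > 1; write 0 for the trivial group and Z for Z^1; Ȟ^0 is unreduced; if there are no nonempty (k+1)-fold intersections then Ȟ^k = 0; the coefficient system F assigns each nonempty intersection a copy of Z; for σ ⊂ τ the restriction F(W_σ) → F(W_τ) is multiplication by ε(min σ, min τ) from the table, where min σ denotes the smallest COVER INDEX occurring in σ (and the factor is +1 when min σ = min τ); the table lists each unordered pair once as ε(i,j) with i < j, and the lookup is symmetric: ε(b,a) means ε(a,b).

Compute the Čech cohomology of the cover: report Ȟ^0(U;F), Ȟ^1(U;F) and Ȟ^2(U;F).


Ȟ^0 ≅ Z, Ȟ^1 ≅ Z and Ȟ^2 ≅ 0

nonempty intersections:
  W12={p3,p13} W16={p8} W23={p4,p18} W34={p5,p9} W45={p1} W56={p6,p16,p17}
C dims 6,6; δ0: rk 5, SNF 1^5
Ȟ^0: (6−5)−0=1 ⇒ Z
Ȟ^1: (6−0)−5=1 ⇒ Z
Ȟ^2: (0−0)−0=0 ⇒ 0


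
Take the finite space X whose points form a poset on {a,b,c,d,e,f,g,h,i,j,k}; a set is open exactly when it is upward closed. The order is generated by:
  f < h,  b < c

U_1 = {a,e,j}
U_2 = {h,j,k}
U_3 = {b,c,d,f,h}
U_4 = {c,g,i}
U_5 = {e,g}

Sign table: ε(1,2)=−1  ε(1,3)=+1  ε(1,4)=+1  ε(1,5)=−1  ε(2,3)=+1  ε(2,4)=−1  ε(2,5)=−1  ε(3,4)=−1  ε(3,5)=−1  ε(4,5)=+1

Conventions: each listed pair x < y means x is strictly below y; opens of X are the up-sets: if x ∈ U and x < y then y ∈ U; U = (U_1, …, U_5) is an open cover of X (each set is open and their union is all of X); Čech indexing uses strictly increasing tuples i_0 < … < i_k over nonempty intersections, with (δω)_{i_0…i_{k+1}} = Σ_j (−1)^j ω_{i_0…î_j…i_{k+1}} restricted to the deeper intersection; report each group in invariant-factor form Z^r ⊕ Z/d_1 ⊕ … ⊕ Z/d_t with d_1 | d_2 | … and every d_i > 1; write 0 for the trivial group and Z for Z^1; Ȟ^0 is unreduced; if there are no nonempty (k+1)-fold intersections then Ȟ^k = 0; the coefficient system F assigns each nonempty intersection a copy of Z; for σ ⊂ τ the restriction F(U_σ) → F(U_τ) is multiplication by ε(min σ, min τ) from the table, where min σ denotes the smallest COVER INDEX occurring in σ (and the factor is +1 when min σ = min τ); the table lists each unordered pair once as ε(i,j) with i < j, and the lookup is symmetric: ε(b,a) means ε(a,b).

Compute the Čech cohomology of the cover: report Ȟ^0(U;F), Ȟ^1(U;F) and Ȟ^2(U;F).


Ȟ^0 = 0; Ȟ^1 = Z/2; Ȟ^2 = 0

cover nerve:
  U12={j} U15={e} U23={h} U34={c} U45={g}
C dims 5,5; δ0: rk 5, SNF 1^4·2
Ȟ^0: (5−5)−0=0 ⇒ 0
Ȟ^1: (5−0)−5=0 plus torsion [2] ⇒ Z/2
Ȟ^2: (0−0)−0=0 ⇒ 0
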